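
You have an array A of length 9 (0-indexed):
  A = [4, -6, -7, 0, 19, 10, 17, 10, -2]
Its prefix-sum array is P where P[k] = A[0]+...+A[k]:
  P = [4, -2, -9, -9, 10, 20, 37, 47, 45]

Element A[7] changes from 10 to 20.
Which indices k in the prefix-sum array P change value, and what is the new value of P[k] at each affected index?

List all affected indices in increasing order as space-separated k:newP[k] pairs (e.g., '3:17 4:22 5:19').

P[k] = A[0] + ... + A[k]
P[k] includes A[7] iff k >= 7
Affected indices: 7, 8, ..., 8; delta = 10
  P[7]: 47 + 10 = 57
  P[8]: 45 + 10 = 55

Answer: 7:57 8:55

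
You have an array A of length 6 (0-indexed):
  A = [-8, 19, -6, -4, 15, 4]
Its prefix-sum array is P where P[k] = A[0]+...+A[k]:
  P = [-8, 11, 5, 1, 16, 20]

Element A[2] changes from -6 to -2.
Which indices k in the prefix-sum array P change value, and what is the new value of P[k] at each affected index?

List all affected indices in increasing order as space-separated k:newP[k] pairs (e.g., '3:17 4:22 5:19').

P[k] = A[0] + ... + A[k]
P[k] includes A[2] iff k >= 2
Affected indices: 2, 3, ..., 5; delta = 4
  P[2]: 5 + 4 = 9
  P[3]: 1 + 4 = 5
  P[4]: 16 + 4 = 20
  P[5]: 20 + 4 = 24

Answer: 2:9 3:5 4:20 5:24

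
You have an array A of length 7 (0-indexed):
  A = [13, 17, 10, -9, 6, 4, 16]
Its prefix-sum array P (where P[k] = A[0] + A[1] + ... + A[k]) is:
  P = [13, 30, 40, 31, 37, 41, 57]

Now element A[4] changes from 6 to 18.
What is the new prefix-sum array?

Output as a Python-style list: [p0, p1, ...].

Change: A[4] 6 -> 18, delta = 12
P[k] for k < 4: unchanged (A[4] not included)
P[k] for k >= 4: shift by delta = 12
  P[0] = 13 + 0 = 13
  P[1] = 30 + 0 = 30
  P[2] = 40 + 0 = 40
  P[3] = 31 + 0 = 31
  P[4] = 37 + 12 = 49
  P[5] = 41 + 12 = 53
  P[6] = 57 + 12 = 69

Answer: [13, 30, 40, 31, 49, 53, 69]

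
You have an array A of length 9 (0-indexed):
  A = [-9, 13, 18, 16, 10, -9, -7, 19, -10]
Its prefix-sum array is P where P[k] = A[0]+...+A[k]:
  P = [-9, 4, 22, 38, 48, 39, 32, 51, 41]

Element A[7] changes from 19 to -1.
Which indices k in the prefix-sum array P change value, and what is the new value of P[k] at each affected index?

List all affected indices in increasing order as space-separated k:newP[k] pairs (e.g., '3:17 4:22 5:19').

Answer: 7:31 8:21

Derivation:
P[k] = A[0] + ... + A[k]
P[k] includes A[7] iff k >= 7
Affected indices: 7, 8, ..., 8; delta = -20
  P[7]: 51 + -20 = 31
  P[8]: 41 + -20 = 21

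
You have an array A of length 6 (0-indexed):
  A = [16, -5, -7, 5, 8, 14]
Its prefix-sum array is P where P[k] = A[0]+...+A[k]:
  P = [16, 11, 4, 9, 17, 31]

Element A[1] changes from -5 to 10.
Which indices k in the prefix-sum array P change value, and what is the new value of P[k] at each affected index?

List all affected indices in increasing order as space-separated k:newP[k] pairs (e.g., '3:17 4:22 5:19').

P[k] = A[0] + ... + A[k]
P[k] includes A[1] iff k >= 1
Affected indices: 1, 2, ..., 5; delta = 15
  P[1]: 11 + 15 = 26
  P[2]: 4 + 15 = 19
  P[3]: 9 + 15 = 24
  P[4]: 17 + 15 = 32
  P[5]: 31 + 15 = 46

Answer: 1:26 2:19 3:24 4:32 5:46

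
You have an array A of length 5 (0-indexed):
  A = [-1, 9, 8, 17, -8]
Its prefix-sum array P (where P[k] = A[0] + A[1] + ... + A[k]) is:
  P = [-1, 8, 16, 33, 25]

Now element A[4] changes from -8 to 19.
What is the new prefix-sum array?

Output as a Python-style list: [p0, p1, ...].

Change: A[4] -8 -> 19, delta = 27
P[k] for k < 4: unchanged (A[4] not included)
P[k] for k >= 4: shift by delta = 27
  P[0] = -1 + 0 = -1
  P[1] = 8 + 0 = 8
  P[2] = 16 + 0 = 16
  P[3] = 33 + 0 = 33
  P[4] = 25 + 27 = 52

Answer: [-1, 8, 16, 33, 52]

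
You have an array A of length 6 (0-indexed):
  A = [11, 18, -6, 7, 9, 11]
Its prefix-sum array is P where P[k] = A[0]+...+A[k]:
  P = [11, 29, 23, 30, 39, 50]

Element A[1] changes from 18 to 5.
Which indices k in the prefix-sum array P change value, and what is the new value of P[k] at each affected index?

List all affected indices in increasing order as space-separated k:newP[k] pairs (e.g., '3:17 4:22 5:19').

P[k] = A[0] + ... + A[k]
P[k] includes A[1] iff k >= 1
Affected indices: 1, 2, ..., 5; delta = -13
  P[1]: 29 + -13 = 16
  P[2]: 23 + -13 = 10
  P[3]: 30 + -13 = 17
  P[4]: 39 + -13 = 26
  P[5]: 50 + -13 = 37

Answer: 1:16 2:10 3:17 4:26 5:37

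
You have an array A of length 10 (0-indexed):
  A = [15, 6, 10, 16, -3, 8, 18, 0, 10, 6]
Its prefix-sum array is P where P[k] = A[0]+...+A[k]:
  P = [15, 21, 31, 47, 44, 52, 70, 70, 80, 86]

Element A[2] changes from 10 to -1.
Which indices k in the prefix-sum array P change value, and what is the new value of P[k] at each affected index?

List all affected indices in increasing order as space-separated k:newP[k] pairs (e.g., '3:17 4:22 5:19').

P[k] = A[0] + ... + A[k]
P[k] includes A[2] iff k >= 2
Affected indices: 2, 3, ..., 9; delta = -11
  P[2]: 31 + -11 = 20
  P[3]: 47 + -11 = 36
  P[4]: 44 + -11 = 33
  P[5]: 52 + -11 = 41
  P[6]: 70 + -11 = 59
  P[7]: 70 + -11 = 59
  P[8]: 80 + -11 = 69
  P[9]: 86 + -11 = 75

Answer: 2:20 3:36 4:33 5:41 6:59 7:59 8:69 9:75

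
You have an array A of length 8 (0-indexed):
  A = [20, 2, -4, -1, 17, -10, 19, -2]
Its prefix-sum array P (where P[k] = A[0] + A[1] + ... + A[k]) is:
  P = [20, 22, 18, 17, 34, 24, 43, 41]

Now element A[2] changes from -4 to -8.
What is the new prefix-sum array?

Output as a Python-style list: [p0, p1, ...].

Answer: [20, 22, 14, 13, 30, 20, 39, 37]

Derivation:
Change: A[2] -4 -> -8, delta = -4
P[k] for k < 2: unchanged (A[2] not included)
P[k] for k >= 2: shift by delta = -4
  P[0] = 20 + 0 = 20
  P[1] = 22 + 0 = 22
  P[2] = 18 + -4 = 14
  P[3] = 17 + -4 = 13
  P[4] = 34 + -4 = 30
  P[5] = 24 + -4 = 20
  P[6] = 43 + -4 = 39
  P[7] = 41 + -4 = 37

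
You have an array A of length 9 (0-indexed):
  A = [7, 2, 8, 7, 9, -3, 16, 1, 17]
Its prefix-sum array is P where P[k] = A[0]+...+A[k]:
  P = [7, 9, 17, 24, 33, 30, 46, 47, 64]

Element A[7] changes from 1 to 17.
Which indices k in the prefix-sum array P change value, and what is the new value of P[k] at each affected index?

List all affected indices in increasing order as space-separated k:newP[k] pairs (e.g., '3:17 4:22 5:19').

Answer: 7:63 8:80

Derivation:
P[k] = A[0] + ... + A[k]
P[k] includes A[7] iff k >= 7
Affected indices: 7, 8, ..., 8; delta = 16
  P[7]: 47 + 16 = 63
  P[8]: 64 + 16 = 80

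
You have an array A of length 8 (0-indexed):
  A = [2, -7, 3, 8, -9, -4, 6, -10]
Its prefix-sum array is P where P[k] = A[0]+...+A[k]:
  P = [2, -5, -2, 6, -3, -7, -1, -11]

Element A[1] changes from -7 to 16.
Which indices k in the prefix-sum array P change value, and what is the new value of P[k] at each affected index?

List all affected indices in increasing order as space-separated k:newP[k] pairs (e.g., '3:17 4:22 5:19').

P[k] = A[0] + ... + A[k]
P[k] includes A[1] iff k >= 1
Affected indices: 1, 2, ..., 7; delta = 23
  P[1]: -5 + 23 = 18
  P[2]: -2 + 23 = 21
  P[3]: 6 + 23 = 29
  P[4]: -3 + 23 = 20
  P[5]: -7 + 23 = 16
  P[6]: -1 + 23 = 22
  P[7]: -11 + 23 = 12

Answer: 1:18 2:21 3:29 4:20 5:16 6:22 7:12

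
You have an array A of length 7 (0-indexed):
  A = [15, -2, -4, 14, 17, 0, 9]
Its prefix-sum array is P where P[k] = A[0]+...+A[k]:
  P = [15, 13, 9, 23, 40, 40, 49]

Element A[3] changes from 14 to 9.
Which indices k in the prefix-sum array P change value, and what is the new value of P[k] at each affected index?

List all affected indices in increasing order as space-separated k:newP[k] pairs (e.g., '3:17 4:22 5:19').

P[k] = A[0] + ... + A[k]
P[k] includes A[3] iff k >= 3
Affected indices: 3, 4, ..., 6; delta = -5
  P[3]: 23 + -5 = 18
  P[4]: 40 + -5 = 35
  P[5]: 40 + -5 = 35
  P[6]: 49 + -5 = 44

Answer: 3:18 4:35 5:35 6:44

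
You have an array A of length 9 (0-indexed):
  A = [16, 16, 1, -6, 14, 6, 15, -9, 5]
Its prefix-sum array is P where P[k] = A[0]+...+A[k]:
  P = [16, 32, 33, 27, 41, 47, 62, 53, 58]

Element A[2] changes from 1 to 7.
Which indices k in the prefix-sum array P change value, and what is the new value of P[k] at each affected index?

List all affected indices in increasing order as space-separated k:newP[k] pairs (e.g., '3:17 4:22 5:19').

P[k] = A[0] + ... + A[k]
P[k] includes A[2] iff k >= 2
Affected indices: 2, 3, ..., 8; delta = 6
  P[2]: 33 + 6 = 39
  P[3]: 27 + 6 = 33
  P[4]: 41 + 6 = 47
  P[5]: 47 + 6 = 53
  P[6]: 62 + 6 = 68
  P[7]: 53 + 6 = 59
  P[8]: 58 + 6 = 64

Answer: 2:39 3:33 4:47 5:53 6:68 7:59 8:64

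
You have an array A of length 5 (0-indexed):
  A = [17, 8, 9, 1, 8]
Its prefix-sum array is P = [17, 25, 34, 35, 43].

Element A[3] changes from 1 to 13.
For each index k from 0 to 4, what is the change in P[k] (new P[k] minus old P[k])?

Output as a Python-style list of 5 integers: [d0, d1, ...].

Answer: [0, 0, 0, 12, 12]

Derivation:
Element change: A[3] 1 -> 13, delta = 12
For k < 3: P[k] unchanged, delta_P[k] = 0
For k >= 3: P[k] shifts by exactly 12
Delta array: [0, 0, 0, 12, 12]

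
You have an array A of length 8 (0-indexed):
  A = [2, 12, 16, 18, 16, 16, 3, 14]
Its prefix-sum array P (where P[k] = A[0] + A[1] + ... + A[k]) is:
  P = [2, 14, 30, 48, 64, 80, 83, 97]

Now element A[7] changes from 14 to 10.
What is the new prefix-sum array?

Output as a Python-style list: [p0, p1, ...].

Change: A[7] 14 -> 10, delta = -4
P[k] for k < 7: unchanged (A[7] not included)
P[k] for k >= 7: shift by delta = -4
  P[0] = 2 + 0 = 2
  P[1] = 14 + 0 = 14
  P[2] = 30 + 0 = 30
  P[3] = 48 + 0 = 48
  P[4] = 64 + 0 = 64
  P[5] = 80 + 0 = 80
  P[6] = 83 + 0 = 83
  P[7] = 97 + -4 = 93

Answer: [2, 14, 30, 48, 64, 80, 83, 93]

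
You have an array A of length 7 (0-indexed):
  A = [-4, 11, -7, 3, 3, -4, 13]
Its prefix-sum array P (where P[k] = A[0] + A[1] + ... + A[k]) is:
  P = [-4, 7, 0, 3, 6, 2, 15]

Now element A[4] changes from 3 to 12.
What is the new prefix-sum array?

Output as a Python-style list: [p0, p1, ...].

Answer: [-4, 7, 0, 3, 15, 11, 24]

Derivation:
Change: A[4] 3 -> 12, delta = 9
P[k] for k < 4: unchanged (A[4] not included)
P[k] for k >= 4: shift by delta = 9
  P[0] = -4 + 0 = -4
  P[1] = 7 + 0 = 7
  P[2] = 0 + 0 = 0
  P[3] = 3 + 0 = 3
  P[4] = 6 + 9 = 15
  P[5] = 2 + 9 = 11
  P[6] = 15 + 9 = 24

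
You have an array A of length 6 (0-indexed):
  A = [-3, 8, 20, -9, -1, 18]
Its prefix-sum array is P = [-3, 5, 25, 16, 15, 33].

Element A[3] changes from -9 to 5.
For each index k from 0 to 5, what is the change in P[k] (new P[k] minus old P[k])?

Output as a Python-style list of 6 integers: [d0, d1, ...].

Element change: A[3] -9 -> 5, delta = 14
For k < 3: P[k] unchanged, delta_P[k] = 0
For k >= 3: P[k] shifts by exactly 14
Delta array: [0, 0, 0, 14, 14, 14]

Answer: [0, 0, 0, 14, 14, 14]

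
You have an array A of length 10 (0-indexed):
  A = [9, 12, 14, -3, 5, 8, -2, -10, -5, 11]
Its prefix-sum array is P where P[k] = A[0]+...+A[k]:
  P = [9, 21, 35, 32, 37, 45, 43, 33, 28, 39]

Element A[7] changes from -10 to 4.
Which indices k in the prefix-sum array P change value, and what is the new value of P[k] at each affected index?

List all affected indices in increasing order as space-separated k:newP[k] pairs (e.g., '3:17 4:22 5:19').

P[k] = A[0] + ... + A[k]
P[k] includes A[7] iff k >= 7
Affected indices: 7, 8, ..., 9; delta = 14
  P[7]: 33 + 14 = 47
  P[8]: 28 + 14 = 42
  P[9]: 39 + 14 = 53

Answer: 7:47 8:42 9:53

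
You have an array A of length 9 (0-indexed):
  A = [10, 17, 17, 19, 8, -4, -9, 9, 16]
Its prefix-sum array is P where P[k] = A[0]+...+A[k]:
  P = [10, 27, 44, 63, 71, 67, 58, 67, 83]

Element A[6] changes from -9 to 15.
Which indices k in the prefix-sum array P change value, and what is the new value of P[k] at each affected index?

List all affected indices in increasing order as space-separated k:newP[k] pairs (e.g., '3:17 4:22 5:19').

Answer: 6:82 7:91 8:107

Derivation:
P[k] = A[0] + ... + A[k]
P[k] includes A[6] iff k >= 6
Affected indices: 6, 7, ..., 8; delta = 24
  P[6]: 58 + 24 = 82
  P[7]: 67 + 24 = 91
  P[8]: 83 + 24 = 107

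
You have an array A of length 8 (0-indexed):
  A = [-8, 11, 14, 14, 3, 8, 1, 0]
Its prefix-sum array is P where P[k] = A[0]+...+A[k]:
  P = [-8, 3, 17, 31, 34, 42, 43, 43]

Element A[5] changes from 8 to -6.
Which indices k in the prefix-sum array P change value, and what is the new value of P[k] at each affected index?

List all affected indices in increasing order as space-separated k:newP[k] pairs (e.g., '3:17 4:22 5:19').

P[k] = A[0] + ... + A[k]
P[k] includes A[5] iff k >= 5
Affected indices: 5, 6, ..., 7; delta = -14
  P[5]: 42 + -14 = 28
  P[6]: 43 + -14 = 29
  P[7]: 43 + -14 = 29

Answer: 5:28 6:29 7:29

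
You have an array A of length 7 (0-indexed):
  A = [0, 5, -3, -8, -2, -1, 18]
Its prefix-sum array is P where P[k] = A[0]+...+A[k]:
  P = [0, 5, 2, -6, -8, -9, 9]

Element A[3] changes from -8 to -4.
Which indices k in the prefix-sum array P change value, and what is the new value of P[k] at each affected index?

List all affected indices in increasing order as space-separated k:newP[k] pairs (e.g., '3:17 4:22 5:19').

P[k] = A[0] + ... + A[k]
P[k] includes A[3] iff k >= 3
Affected indices: 3, 4, ..., 6; delta = 4
  P[3]: -6 + 4 = -2
  P[4]: -8 + 4 = -4
  P[5]: -9 + 4 = -5
  P[6]: 9 + 4 = 13

Answer: 3:-2 4:-4 5:-5 6:13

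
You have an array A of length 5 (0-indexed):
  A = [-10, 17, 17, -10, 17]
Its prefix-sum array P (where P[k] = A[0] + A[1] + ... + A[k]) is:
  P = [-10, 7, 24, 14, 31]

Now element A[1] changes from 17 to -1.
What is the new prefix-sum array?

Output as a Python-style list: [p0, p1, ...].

Answer: [-10, -11, 6, -4, 13]

Derivation:
Change: A[1] 17 -> -1, delta = -18
P[k] for k < 1: unchanged (A[1] not included)
P[k] for k >= 1: shift by delta = -18
  P[0] = -10 + 0 = -10
  P[1] = 7 + -18 = -11
  P[2] = 24 + -18 = 6
  P[3] = 14 + -18 = -4
  P[4] = 31 + -18 = 13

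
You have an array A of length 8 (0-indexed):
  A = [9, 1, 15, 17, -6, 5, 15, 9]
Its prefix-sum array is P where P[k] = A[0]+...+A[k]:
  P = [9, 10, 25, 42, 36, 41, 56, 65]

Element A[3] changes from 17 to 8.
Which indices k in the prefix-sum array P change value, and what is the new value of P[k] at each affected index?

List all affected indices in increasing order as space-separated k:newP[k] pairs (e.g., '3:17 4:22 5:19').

P[k] = A[0] + ... + A[k]
P[k] includes A[3] iff k >= 3
Affected indices: 3, 4, ..., 7; delta = -9
  P[3]: 42 + -9 = 33
  P[4]: 36 + -9 = 27
  P[5]: 41 + -9 = 32
  P[6]: 56 + -9 = 47
  P[7]: 65 + -9 = 56

Answer: 3:33 4:27 5:32 6:47 7:56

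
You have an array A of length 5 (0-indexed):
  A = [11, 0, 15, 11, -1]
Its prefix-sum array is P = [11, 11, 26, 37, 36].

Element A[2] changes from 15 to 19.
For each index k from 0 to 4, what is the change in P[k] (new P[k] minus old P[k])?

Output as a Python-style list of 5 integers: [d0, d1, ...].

Answer: [0, 0, 4, 4, 4]

Derivation:
Element change: A[2] 15 -> 19, delta = 4
For k < 2: P[k] unchanged, delta_P[k] = 0
For k >= 2: P[k] shifts by exactly 4
Delta array: [0, 0, 4, 4, 4]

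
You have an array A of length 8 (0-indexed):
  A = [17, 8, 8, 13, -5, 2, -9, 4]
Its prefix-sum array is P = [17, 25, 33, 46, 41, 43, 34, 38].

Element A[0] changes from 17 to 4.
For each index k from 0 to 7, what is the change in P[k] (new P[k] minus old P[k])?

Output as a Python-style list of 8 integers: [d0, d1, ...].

Answer: [-13, -13, -13, -13, -13, -13, -13, -13]

Derivation:
Element change: A[0] 17 -> 4, delta = -13
For k < 0: P[k] unchanged, delta_P[k] = 0
For k >= 0: P[k] shifts by exactly -13
Delta array: [-13, -13, -13, -13, -13, -13, -13, -13]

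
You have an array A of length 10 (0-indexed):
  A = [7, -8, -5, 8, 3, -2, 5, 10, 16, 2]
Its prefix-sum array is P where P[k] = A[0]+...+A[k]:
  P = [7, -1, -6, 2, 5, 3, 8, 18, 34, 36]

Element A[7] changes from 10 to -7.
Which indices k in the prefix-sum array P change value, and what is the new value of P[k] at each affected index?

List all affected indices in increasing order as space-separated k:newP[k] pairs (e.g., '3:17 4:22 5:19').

P[k] = A[0] + ... + A[k]
P[k] includes A[7] iff k >= 7
Affected indices: 7, 8, ..., 9; delta = -17
  P[7]: 18 + -17 = 1
  P[8]: 34 + -17 = 17
  P[9]: 36 + -17 = 19

Answer: 7:1 8:17 9:19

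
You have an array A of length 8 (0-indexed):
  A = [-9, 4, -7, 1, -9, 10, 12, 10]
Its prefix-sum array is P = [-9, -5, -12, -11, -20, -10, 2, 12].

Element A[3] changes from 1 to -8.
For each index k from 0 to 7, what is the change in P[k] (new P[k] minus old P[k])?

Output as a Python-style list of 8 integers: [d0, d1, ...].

Element change: A[3] 1 -> -8, delta = -9
For k < 3: P[k] unchanged, delta_P[k] = 0
For k >= 3: P[k] shifts by exactly -9
Delta array: [0, 0, 0, -9, -9, -9, -9, -9]

Answer: [0, 0, 0, -9, -9, -9, -9, -9]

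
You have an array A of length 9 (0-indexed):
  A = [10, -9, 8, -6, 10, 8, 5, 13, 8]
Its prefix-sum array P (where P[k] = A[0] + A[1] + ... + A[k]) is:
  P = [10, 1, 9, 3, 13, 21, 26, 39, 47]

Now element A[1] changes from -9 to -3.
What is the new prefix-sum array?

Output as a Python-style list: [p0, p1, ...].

Change: A[1] -9 -> -3, delta = 6
P[k] for k < 1: unchanged (A[1] not included)
P[k] for k >= 1: shift by delta = 6
  P[0] = 10 + 0 = 10
  P[1] = 1 + 6 = 7
  P[2] = 9 + 6 = 15
  P[3] = 3 + 6 = 9
  P[4] = 13 + 6 = 19
  P[5] = 21 + 6 = 27
  P[6] = 26 + 6 = 32
  P[7] = 39 + 6 = 45
  P[8] = 47 + 6 = 53

Answer: [10, 7, 15, 9, 19, 27, 32, 45, 53]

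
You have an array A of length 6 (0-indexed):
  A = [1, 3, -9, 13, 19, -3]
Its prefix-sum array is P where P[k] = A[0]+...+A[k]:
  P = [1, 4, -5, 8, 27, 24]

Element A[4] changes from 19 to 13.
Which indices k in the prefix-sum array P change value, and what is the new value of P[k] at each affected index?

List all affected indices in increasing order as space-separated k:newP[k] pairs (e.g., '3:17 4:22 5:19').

P[k] = A[0] + ... + A[k]
P[k] includes A[4] iff k >= 4
Affected indices: 4, 5, ..., 5; delta = -6
  P[4]: 27 + -6 = 21
  P[5]: 24 + -6 = 18

Answer: 4:21 5:18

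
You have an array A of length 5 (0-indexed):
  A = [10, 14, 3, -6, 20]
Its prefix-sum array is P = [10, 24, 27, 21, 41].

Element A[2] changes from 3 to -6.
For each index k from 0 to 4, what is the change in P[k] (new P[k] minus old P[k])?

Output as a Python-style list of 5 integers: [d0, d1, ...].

Element change: A[2] 3 -> -6, delta = -9
For k < 2: P[k] unchanged, delta_P[k] = 0
For k >= 2: P[k] shifts by exactly -9
Delta array: [0, 0, -9, -9, -9]

Answer: [0, 0, -9, -9, -9]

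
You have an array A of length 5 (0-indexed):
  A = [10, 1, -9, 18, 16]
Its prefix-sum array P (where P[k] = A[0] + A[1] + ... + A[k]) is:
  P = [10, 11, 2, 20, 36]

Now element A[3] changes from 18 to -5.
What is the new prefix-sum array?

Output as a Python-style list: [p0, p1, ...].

Answer: [10, 11, 2, -3, 13]

Derivation:
Change: A[3] 18 -> -5, delta = -23
P[k] for k < 3: unchanged (A[3] not included)
P[k] for k >= 3: shift by delta = -23
  P[0] = 10 + 0 = 10
  P[1] = 11 + 0 = 11
  P[2] = 2 + 0 = 2
  P[3] = 20 + -23 = -3
  P[4] = 36 + -23 = 13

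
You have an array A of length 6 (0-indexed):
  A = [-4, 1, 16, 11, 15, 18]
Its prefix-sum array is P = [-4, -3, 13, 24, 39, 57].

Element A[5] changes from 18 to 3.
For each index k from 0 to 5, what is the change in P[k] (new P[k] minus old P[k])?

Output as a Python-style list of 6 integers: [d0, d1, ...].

Answer: [0, 0, 0, 0, 0, -15]

Derivation:
Element change: A[5] 18 -> 3, delta = -15
For k < 5: P[k] unchanged, delta_P[k] = 0
For k >= 5: P[k] shifts by exactly -15
Delta array: [0, 0, 0, 0, 0, -15]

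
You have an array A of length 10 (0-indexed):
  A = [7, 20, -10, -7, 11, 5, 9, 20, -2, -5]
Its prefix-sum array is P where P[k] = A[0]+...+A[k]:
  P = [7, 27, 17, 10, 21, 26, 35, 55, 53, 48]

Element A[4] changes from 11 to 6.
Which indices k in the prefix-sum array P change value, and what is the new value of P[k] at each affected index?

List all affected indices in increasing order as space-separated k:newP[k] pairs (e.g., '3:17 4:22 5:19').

Answer: 4:16 5:21 6:30 7:50 8:48 9:43

Derivation:
P[k] = A[0] + ... + A[k]
P[k] includes A[4] iff k >= 4
Affected indices: 4, 5, ..., 9; delta = -5
  P[4]: 21 + -5 = 16
  P[5]: 26 + -5 = 21
  P[6]: 35 + -5 = 30
  P[7]: 55 + -5 = 50
  P[8]: 53 + -5 = 48
  P[9]: 48 + -5 = 43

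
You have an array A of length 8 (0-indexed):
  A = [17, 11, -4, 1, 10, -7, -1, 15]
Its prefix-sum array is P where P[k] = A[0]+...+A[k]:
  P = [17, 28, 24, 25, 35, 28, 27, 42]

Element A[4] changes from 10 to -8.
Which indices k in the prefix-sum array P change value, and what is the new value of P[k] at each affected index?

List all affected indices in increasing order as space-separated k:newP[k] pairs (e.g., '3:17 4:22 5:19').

Answer: 4:17 5:10 6:9 7:24

Derivation:
P[k] = A[0] + ... + A[k]
P[k] includes A[4] iff k >= 4
Affected indices: 4, 5, ..., 7; delta = -18
  P[4]: 35 + -18 = 17
  P[5]: 28 + -18 = 10
  P[6]: 27 + -18 = 9
  P[7]: 42 + -18 = 24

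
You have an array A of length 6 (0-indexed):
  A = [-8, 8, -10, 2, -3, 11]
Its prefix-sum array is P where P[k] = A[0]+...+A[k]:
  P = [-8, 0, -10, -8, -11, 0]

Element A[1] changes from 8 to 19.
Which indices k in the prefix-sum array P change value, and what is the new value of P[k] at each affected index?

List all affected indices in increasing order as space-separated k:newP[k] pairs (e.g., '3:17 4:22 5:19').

Answer: 1:11 2:1 3:3 4:0 5:11

Derivation:
P[k] = A[0] + ... + A[k]
P[k] includes A[1] iff k >= 1
Affected indices: 1, 2, ..., 5; delta = 11
  P[1]: 0 + 11 = 11
  P[2]: -10 + 11 = 1
  P[3]: -8 + 11 = 3
  P[4]: -11 + 11 = 0
  P[5]: 0 + 11 = 11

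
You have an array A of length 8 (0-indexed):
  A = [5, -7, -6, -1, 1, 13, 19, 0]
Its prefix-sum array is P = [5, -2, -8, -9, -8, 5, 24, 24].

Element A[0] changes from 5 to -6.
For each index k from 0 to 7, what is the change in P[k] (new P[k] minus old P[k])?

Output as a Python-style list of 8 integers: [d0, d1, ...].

Answer: [-11, -11, -11, -11, -11, -11, -11, -11]

Derivation:
Element change: A[0] 5 -> -6, delta = -11
For k < 0: P[k] unchanged, delta_P[k] = 0
For k >= 0: P[k] shifts by exactly -11
Delta array: [-11, -11, -11, -11, -11, -11, -11, -11]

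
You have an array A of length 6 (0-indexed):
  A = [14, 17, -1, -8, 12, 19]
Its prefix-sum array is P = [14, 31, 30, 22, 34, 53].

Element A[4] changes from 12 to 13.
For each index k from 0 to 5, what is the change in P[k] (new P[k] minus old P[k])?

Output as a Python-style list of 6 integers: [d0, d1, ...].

Answer: [0, 0, 0, 0, 1, 1]

Derivation:
Element change: A[4] 12 -> 13, delta = 1
For k < 4: P[k] unchanged, delta_P[k] = 0
For k >= 4: P[k] shifts by exactly 1
Delta array: [0, 0, 0, 0, 1, 1]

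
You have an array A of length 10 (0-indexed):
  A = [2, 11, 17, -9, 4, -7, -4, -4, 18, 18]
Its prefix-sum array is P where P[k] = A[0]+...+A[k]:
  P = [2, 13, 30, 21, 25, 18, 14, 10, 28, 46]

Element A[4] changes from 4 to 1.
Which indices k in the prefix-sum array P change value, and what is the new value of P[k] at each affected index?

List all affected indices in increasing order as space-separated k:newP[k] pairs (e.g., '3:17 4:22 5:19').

P[k] = A[0] + ... + A[k]
P[k] includes A[4] iff k >= 4
Affected indices: 4, 5, ..., 9; delta = -3
  P[4]: 25 + -3 = 22
  P[5]: 18 + -3 = 15
  P[6]: 14 + -3 = 11
  P[7]: 10 + -3 = 7
  P[8]: 28 + -3 = 25
  P[9]: 46 + -3 = 43

Answer: 4:22 5:15 6:11 7:7 8:25 9:43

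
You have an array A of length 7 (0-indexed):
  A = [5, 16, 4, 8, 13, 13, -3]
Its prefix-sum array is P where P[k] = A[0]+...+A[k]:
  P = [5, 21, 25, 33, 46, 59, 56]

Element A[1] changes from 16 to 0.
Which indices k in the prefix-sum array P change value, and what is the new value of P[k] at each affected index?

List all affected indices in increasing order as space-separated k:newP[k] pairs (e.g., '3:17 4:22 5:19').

P[k] = A[0] + ... + A[k]
P[k] includes A[1] iff k >= 1
Affected indices: 1, 2, ..., 6; delta = -16
  P[1]: 21 + -16 = 5
  P[2]: 25 + -16 = 9
  P[3]: 33 + -16 = 17
  P[4]: 46 + -16 = 30
  P[5]: 59 + -16 = 43
  P[6]: 56 + -16 = 40

Answer: 1:5 2:9 3:17 4:30 5:43 6:40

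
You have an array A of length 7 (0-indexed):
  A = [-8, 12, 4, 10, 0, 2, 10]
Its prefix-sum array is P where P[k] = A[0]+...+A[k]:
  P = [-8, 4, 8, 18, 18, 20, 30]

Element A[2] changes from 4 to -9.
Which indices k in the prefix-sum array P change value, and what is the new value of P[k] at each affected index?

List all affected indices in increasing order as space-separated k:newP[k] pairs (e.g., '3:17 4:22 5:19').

Answer: 2:-5 3:5 4:5 5:7 6:17

Derivation:
P[k] = A[0] + ... + A[k]
P[k] includes A[2] iff k >= 2
Affected indices: 2, 3, ..., 6; delta = -13
  P[2]: 8 + -13 = -5
  P[3]: 18 + -13 = 5
  P[4]: 18 + -13 = 5
  P[5]: 20 + -13 = 7
  P[6]: 30 + -13 = 17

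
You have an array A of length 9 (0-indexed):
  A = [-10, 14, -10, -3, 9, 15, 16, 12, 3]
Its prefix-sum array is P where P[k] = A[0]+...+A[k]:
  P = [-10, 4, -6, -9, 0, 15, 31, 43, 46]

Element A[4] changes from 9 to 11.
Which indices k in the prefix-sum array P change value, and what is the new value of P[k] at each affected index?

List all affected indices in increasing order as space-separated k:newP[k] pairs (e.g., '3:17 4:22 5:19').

Answer: 4:2 5:17 6:33 7:45 8:48

Derivation:
P[k] = A[0] + ... + A[k]
P[k] includes A[4] iff k >= 4
Affected indices: 4, 5, ..., 8; delta = 2
  P[4]: 0 + 2 = 2
  P[5]: 15 + 2 = 17
  P[6]: 31 + 2 = 33
  P[7]: 43 + 2 = 45
  P[8]: 46 + 2 = 48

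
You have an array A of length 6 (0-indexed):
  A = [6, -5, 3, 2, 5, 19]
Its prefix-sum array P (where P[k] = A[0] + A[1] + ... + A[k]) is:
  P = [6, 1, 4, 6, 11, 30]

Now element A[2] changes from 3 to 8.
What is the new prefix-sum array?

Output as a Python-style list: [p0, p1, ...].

Change: A[2] 3 -> 8, delta = 5
P[k] for k < 2: unchanged (A[2] not included)
P[k] for k >= 2: shift by delta = 5
  P[0] = 6 + 0 = 6
  P[1] = 1 + 0 = 1
  P[2] = 4 + 5 = 9
  P[3] = 6 + 5 = 11
  P[4] = 11 + 5 = 16
  P[5] = 30 + 5 = 35

Answer: [6, 1, 9, 11, 16, 35]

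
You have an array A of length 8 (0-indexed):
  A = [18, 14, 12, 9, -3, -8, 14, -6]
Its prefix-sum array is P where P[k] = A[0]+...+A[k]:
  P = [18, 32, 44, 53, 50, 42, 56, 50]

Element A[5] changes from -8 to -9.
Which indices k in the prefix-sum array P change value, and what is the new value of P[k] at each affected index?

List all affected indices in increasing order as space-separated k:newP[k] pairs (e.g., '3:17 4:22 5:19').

Answer: 5:41 6:55 7:49

Derivation:
P[k] = A[0] + ... + A[k]
P[k] includes A[5] iff k >= 5
Affected indices: 5, 6, ..., 7; delta = -1
  P[5]: 42 + -1 = 41
  P[6]: 56 + -1 = 55
  P[7]: 50 + -1 = 49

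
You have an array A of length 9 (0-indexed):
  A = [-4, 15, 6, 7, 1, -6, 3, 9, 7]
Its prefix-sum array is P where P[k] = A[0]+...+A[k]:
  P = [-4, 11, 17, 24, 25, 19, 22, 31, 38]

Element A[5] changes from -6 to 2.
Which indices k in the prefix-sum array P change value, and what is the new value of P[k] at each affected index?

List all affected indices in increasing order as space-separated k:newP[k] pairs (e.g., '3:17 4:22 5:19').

P[k] = A[0] + ... + A[k]
P[k] includes A[5] iff k >= 5
Affected indices: 5, 6, ..., 8; delta = 8
  P[5]: 19 + 8 = 27
  P[6]: 22 + 8 = 30
  P[7]: 31 + 8 = 39
  P[8]: 38 + 8 = 46

Answer: 5:27 6:30 7:39 8:46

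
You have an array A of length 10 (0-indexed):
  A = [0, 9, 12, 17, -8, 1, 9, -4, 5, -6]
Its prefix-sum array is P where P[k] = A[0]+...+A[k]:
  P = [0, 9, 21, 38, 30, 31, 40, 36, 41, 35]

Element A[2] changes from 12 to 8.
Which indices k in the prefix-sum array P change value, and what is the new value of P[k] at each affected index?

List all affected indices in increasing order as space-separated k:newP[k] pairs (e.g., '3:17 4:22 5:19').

P[k] = A[0] + ... + A[k]
P[k] includes A[2] iff k >= 2
Affected indices: 2, 3, ..., 9; delta = -4
  P[2]: 21 + -4 = 17
  P[3]: 38 + -4 = 34
  P[4]: 30 + -4 = 26
  P[5]: 31 + -4 = 27
  P[6]: 40 + -4 = 36
  P[7]: 36 + -4 = 32
  P[8]: 41 + -4 = 37
  P[9]: 35 + -4 = 31

Answer: 2:17 3:34 4:26 5:27 6:36 7:32 8:37 9:31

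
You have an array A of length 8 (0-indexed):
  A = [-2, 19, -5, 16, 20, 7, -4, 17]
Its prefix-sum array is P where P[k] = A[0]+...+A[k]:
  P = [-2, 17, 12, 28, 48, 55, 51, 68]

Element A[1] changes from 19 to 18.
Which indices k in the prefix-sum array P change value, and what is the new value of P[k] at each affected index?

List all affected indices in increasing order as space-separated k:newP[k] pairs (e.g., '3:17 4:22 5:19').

Answer: 1:16 2:11 3:27 4:47 5:54 6:50 7:67

Derivation:
P[k] = A[0] + ... + A[k]
P[k] includes A[1] iff k >= 1
Affected indices: 1, 2, ..., 7; delta = -1
  P[1]: 17 + -1 = 16
  P[2]: 12 + -1 = 11
  P[3]: 28 + -1 = 27
  P[4]: 48 + -1 = 47
  P[5]: 55 + -1 = 54
  P[6]: 51 + -1 = 50
  P[7]: 68 + -1 = 67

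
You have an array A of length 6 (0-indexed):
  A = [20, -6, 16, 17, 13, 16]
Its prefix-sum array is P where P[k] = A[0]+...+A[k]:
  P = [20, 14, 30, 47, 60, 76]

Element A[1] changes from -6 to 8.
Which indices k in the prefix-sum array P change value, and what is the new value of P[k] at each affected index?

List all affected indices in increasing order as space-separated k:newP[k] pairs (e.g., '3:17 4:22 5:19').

P[k] = A[0] + ... + A[k]
P[k] includes A[1] iff k >= 1
Affected indices: 1, 2, ..., 5; delta = 14
  P[1]: 14 + 14 = 28
  P[2]: 30 + 14 = 44
  P[3]: 47 + 14 = 61
  P[4]: 60 + 14 = 74
  P[5]: 76 + 14 = 90

Answer: 1:28 2:44 3:61 4:74 5:90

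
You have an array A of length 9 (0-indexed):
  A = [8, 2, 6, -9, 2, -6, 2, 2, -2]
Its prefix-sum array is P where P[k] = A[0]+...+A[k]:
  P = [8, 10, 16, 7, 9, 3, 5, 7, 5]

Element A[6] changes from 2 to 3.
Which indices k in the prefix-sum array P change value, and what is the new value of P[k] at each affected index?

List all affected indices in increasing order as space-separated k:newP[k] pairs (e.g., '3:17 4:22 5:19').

P[k] = A[0] + ... + A[k]
P[k] includes A[6] iff k >= 6
Affected indices: 6, 7, ..., 8; delta = 1
  P[6]: 5 + 1 = 6
  P[7]: 7 + 1 = 8
  P[8]: 5 + 1 = 6

Answer: 6:6 7:8 8:6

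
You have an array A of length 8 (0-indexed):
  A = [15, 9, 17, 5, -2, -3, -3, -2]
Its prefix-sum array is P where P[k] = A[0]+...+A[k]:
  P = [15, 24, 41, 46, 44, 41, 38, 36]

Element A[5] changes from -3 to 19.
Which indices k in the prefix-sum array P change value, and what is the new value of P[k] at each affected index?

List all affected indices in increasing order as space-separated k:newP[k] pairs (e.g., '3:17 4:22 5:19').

Answer: 5:63 6:60 7:58

Derivation:
P[k] = A[0] + ... + A[k]
P[k] includes A[5] iff k >= 5
Affected indices: 5, 6, ..., 7; delta = 22
  P[5]: 41 + 22 = 63
  P[6]: 38 + 22 = 60
  P[7]: 36 + 22 = 58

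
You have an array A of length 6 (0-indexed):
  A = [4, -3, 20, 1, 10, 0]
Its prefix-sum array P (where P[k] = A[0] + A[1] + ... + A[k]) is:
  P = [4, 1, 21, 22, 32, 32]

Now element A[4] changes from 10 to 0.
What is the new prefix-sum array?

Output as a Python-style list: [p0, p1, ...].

Change: A[4] 10 -> 0, delta = -10
P[k] for k < 4: unchanged (A[4] not included)
P[k] for k >= 4: shift by delta = -10
  P[0] = 4 + 0 = 4
  P[1] = 1 + 0 = 1
  P[2] = 21 + 0 = 21
  P[3] = 22 + 0 = 22
  P[4] = 32 + -10 = 22
  P[5] = 32 + -10 = 22

Answer: [4, 1, 21, 22, 22, 22]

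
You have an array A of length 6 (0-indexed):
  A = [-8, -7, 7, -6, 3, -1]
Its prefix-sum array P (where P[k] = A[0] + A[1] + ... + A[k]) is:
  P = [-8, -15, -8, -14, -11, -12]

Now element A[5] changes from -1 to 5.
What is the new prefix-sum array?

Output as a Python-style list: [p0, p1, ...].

Answer: [-8, -15, -8, -14, -11, -6]

Derivation:
Change: A[5] -1 -> 5, delta = 6
P[k] for k < 5: unchanged (A[5] not included)
P[k] for k >= 5: shift by delta = 6
  P[0] = -8 + 0 = -8
  P[1] = -15 + 0 = -15
  P[2] = -8 + 0 = -8
  P[3] = -14 + 0 = -14
  P[4] = -11 + 0 = -11
  P[5] = -12 + 6 = -6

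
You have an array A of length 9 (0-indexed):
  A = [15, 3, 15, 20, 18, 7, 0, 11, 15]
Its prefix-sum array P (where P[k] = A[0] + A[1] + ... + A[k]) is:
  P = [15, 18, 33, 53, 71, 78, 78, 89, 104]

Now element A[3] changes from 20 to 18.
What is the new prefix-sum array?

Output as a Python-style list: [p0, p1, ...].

Answer: [15, 18, 33, 51, 69, 76, 76, 87, 102]

Derivation:
Change: A[3] 20 -> 18, delta = -2
P[k] for k < 3: unchanged (A[3] not included)
P[k] for k >= 3: shift by delta = -2
  P[0] = 15 + 0 = 15
  P[1] = 18 + 0 = 18
  P[2] = 33 + 0 = 33
  P[3] = 53 + -2 = 51
  P[4] = 71 + -2 = 69
  P[5] = 78 + -2 = 76
  P[6] = 78 + -2 = 76
  P[7] = 89 + -2 = 87
  P[8] = 104 + -2 = 102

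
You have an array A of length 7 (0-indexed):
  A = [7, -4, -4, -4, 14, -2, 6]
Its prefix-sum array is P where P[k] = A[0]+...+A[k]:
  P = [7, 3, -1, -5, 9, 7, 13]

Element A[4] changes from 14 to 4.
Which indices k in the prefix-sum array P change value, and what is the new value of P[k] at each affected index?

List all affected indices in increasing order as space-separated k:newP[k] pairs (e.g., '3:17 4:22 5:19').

P[k] = A[0] + ... + A[k]
P[k] includes A[4] iff k >= 4
Affected indices: 4, 5, ..., 6; delta = -10
  P[4]: 9 + -10 = -1
  P[5]: 7 + -10 = -3
  P[6]: 13 + -10 = 3

Answer: 4:-1 5:-3 6:3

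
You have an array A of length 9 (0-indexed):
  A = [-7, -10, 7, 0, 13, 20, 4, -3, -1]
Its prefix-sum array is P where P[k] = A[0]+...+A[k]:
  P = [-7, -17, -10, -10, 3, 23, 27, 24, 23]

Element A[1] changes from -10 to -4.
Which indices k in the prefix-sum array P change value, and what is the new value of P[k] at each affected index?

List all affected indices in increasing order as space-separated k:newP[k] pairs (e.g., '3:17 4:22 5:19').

Answer: 1:-11 2:-4 3:-4 4:9 5:29 6:33 7:30 8:29

Derivation:
P[k] = A[0] + ... + A[k]
P[k] includes A[1] iff k >= 1
Affected indices: 1, 2, ..., 8; delta = 6
  P[1]: -17 + 6 = -11
  P[2]: -10 + 6 = -4
  P[3]: -10 + 6 = -4
  P[4]: 3 + 6 = 9
  P[5]: 23 + 6 = 29
  P[6]: 27 + 6 = 33
  P[7]: 24 + 6 = 30
  P[8]: 23 + 6 = 29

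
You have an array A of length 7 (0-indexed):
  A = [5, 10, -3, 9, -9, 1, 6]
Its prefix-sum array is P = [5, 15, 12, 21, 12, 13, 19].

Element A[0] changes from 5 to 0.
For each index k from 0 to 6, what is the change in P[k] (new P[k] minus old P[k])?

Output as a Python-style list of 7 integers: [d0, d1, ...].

Answer: [-5, -5, -5, -5, -5, -5, -5]

Derivation:
Element change: A[0] 5 -> 0, delta = -5
For k < 0: P[k] unchanged, delta_P[k] = 0
For k >= 0: P[k] shifts by exactly -5
Delta array: [-5, -5, -5, -5, -5, -5, -5]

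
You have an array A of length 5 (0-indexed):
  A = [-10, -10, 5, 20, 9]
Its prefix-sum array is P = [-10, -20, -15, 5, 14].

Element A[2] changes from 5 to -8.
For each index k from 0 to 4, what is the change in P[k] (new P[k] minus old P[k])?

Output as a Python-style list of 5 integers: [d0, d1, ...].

Element change: A[2] 5 -> -8, delta = -13
For k < 2: P[k] unchanged, delta_P[k] = 0
For k >= 2: P[k] shifts by exactly -13
Delta array: [0, 0, -13, -13, -13]

Answer: [0, 0, -13, -13, -13]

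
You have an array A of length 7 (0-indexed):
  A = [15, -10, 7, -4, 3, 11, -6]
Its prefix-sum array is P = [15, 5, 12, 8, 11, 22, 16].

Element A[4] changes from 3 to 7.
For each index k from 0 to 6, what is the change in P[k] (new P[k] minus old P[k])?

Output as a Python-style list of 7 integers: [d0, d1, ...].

Answer: [0, 0, 0, 0, 4, 4, 4]

Derivation:
Element change: A[4] 3 -> 7, delta = 4
For k < 4: P[k] unchanged, delta_P[k] = 0
For k >= 4: P[k] shifts by exactly 4
Delta array: [0, 0, 0, 0, 4, 4, 4]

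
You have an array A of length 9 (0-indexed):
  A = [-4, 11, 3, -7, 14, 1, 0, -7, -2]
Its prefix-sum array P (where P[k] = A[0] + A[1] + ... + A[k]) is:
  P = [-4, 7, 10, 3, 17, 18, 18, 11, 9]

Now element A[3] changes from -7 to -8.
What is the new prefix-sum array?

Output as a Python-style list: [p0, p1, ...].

Answer: [-4, 7, 10, 2, 16, 17, 17, 10, 8]

Derivation:
Change: A[3] -7 -> -8, delta = -1
P[k] for k < 3: unchanged (A[3] not included)
P[k] for k >= 3: shift by delta = -1
  P[0] = -4 + 0 = -4
  P[1] = 7 + 0 = 7
  P[2] = 10 + 0 = 10
  P[3] = 3 + -1 = 2
  P[4] = 17 + -1 = 16
  P[5] = 18 + -1 = 17
  P[6] = 18 + -1 = 17
  P[7] = 11 + -1 = 10
  P[8] = 9 + -1 = 8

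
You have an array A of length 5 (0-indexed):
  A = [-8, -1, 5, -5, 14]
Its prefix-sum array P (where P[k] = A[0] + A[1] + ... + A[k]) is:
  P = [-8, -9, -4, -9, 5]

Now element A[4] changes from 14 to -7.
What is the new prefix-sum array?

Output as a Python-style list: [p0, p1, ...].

Change: A[4] 14 -> -7, delta = -21
P[k] for k < 4: unchanged (A[4] not included)
P[k] for k >= 4: shift by delta = -21
  P[0] = -8 + 0 = -8
  P[1] = -9 + 0 = -9
  P[2] = -4 + 0 = -4
  P[3] = -9 + 0 = -9
  P[4] = 5 + -21 = -16

Answer: [-8, -9, -4, -9, -16]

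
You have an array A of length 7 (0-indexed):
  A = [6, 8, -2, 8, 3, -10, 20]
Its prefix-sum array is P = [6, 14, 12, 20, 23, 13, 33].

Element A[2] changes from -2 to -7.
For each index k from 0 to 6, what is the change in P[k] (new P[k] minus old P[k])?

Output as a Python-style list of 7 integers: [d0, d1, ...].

Answer: [0, 0, -5, -5, -5, -5, -5]

Derivation:
Element change: A[2] -2 -> -7, delta = -5
For k < 2: P[k] unchanged, delta_P[k] = 0
For k >= 2: P[k] shifts by exactly -5
Delta array: [0, 0, -5, -5, -5, -5, -5]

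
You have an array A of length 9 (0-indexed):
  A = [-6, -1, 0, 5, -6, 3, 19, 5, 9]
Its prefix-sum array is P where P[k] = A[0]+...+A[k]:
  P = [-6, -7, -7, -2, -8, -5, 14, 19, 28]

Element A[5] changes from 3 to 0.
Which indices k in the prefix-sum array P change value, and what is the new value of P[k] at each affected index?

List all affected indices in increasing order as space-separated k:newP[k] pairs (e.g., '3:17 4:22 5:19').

Answer: 5:-8 6:11 7:16 8:25

Derivation:
P[k] = A[0] + ... + A[k]
P[k] includes A[5] iff k >= 5
Affected indices: 5, 6, ..., 8; delta = -3
  P[5]: -5 + -3 = -8
  P[6]: 14 + -3 = 11
  P[7]: 19 + -3 = 16
  P[8]: 28 + -3 = 25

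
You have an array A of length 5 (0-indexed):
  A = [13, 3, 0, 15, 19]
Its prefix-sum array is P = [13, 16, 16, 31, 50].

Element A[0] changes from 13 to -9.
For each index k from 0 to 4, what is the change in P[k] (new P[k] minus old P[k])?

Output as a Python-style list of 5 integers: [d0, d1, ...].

Answer: [-22, -22, -22, -22, -22]

Derivation:
Element change: A[0] 13 -> -9, delta = -22
For k < 0: P[k] unchanged, delta_P[k] = 0
For k >= 0: P[k] shifts by exactly -22
Delta array: [-22, -22, -22, -22, -22]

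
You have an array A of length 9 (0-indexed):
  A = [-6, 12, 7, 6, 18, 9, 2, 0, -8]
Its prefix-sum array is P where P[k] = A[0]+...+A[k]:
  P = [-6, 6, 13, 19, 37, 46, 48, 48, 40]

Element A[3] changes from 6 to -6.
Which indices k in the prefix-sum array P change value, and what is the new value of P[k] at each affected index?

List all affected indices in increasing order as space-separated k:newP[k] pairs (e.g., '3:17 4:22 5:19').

Answer: 3:7 4:25 5:34 6:36 7:36 8:28

Derivation:
P[k] = A[0] + ... + A[k]
P[k] includes A[3] iff k >= 3
Affected indices: 3, 4, ..., 8; delta = -12
  P[3]: 19 + -12 = 7
  P[4]: 37 + -12 = 25
  P[5]: 46 + -12 = 34
  P[6]: 48 + -12 = 36
  P[7]: 48 + -12 = 36
  P[8]: 40 + -12 = 28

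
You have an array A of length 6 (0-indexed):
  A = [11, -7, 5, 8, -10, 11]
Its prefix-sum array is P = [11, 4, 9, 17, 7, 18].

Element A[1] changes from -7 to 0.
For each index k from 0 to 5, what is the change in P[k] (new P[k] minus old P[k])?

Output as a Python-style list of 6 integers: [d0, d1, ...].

Answer: [0, 7, 7, 7, 7, 7]

Derivation:
Element change: A[1] -7 -> 0, delta = 7
For k < 1: P[k] unchanged, delta_P[k] = 0
For k >= 1: P[k] shifts by exactly 7
Delta array: [0, 7, 7, 7, 7, 7]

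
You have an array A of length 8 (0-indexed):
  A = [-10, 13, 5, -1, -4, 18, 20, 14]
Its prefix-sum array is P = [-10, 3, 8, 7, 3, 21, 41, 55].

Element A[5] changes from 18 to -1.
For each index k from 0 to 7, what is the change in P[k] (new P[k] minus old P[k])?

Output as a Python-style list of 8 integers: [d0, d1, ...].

Element change: A[5] 18 -> -1, delta = -19
For k < 5: P[k] unchanged, delta_P[k] = 0
For k >= 5: P[k] shifts by exactly -19
Delta array: [0, 0, 0, 0, 0, -19, -19, -19]

Answer: [0, 0, 0, 0, 0, -19, -19, -19]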